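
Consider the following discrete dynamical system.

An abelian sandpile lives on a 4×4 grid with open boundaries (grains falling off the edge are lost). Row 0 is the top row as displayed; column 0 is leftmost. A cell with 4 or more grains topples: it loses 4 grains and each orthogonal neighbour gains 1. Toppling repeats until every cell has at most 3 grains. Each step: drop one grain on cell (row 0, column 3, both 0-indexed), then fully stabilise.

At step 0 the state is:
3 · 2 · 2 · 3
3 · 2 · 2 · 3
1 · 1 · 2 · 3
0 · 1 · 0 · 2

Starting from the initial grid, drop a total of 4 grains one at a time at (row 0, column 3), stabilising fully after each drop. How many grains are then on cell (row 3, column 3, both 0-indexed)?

[0] 3 · 2 · 2 · 3
3 · 2 · 2 · 3
1 · 1 · 2 · 3
0 · 1 · 0 · 2
[1] 3 · 2 · 3 · 1
3 · 2 · 3 · 1
1 · 1 · 3 · 0
0 · 1 · 0 · 3
[2] 3 · 2 · 3 · 2
3 · 2 · 3 · 1
1 · 1 · 3 · 0
0 · 1 · 0 · 3
[3] 3 · 2 · 3 · 3
3 · 2 · 3 · 1
1 · 1 · 3 · 0
0 · 1 · 0 · 3
[4] 3 · 3 · 1 · 1
3 · 3 · 1 · 3
1 · 2 · 0 · 1
0 · 1 · 1 · 3

3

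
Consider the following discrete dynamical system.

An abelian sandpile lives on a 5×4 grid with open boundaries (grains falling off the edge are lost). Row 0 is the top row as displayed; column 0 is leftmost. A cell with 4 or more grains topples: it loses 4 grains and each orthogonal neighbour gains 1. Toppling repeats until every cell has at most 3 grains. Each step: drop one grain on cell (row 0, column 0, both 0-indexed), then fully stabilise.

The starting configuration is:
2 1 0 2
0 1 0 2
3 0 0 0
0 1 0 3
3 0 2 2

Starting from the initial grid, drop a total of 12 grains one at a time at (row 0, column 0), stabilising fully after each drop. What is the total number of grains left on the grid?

t=0: 2 1 0 2
0 1 0 2
3 0 0 0
0 1 0 3
3 0 2 2
t=1: 3 1 0 2
0 1 0 2
3 0 0 0
0 1 0 3
3 0 2 2
t=2: 0 2 0 2
1 1 0 2
3 0 0 0
0 1 0 3
3 0 2 2
t=3: 1 2 0 2
1 1 0 2
3 0 0 0
0 1 0 3
3 0 2 2
t=4: 2 2 0 2
1 1 0 2
3 0 0 0
0 1 0 3
3 0 2 2
t=5: 3 2 0 2
1 1 0 2
3 0 0 0
0 1 0 3
3 0 2 2
t=6: 0 3 0 2
2 1 0 2
3 0 0 0
0 1 0 3
3 0 2 2
t=7: 1 3 0 2
2 1 0 2
3 0 0 0
0 1 0 3
3 0 2 2
t=8: 2 3 0 2
2 1 0 2
3 0 0 0
0 1 0 3
3 0 2 2
t=9: 3 3 0 2
2 1 0 2
3 0 0 0
0 1 0 3
3 0 2 2
t=10: 1 0 1 2
3 2 0 2
3 0 0 0
0 1 0 3
3 0 2 2
t=11: 2 0 1 2
3 2 0 2
3 0 0 0
0 1 0 3
3 0 2 2
t=12: 3 0 1 2
3 2 0 2
3 0 0 0
0 1 0 3
3 0 2 2

27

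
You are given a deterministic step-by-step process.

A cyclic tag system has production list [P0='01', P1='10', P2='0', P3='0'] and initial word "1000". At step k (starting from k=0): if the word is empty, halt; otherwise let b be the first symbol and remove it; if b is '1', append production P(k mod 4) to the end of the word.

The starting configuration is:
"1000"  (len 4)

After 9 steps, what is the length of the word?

0

0) "1000"  (len 4)
1) "00001"  (len 5)
2) "0001"  (len 4)
3) "001"  (len 3)
4) "01"  (len 2)
5) "1"  (len 1)
6) "10"  (len 2)
7) "00"  (len 2)
8) "0"  (len 1)
9) (halted — word empty)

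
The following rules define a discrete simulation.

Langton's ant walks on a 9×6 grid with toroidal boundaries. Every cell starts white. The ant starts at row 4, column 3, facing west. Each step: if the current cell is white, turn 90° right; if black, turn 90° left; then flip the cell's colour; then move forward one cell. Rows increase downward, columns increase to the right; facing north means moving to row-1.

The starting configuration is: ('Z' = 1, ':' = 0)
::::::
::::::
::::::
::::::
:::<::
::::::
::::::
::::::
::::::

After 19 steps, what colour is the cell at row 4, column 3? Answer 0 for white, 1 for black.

0) ::::::
::::::
::::::
::::::
:::<::
::::::
::::::
::::::
::::::
1) ::::::
::::::
::::::
:::^::
:::Z::
::::::
::::::
::::::
::::::
2) ::::::
::::::
::::::
:::Z>:
:::Z::
::::::
::::::
::::::
::::::
3) ::::::
::::::
::::::
:::ZZ:
:::Zv:
::::::
::::::
::::::
::::::
4) ::::::
::::::
::::::
:::ZZ:
:::<Z:
::::::
::::::
::::::
::::::
5) ::::::
::::::
::::::
:::ZZ:
::::Z:
:::v::
::::::
::::::
::::::
6) ::::::
::::::
::::::
:::ZZ:
::::Z:
::<Z::
::::::
::::::
::::::
7) ::::::
::::::
::::::
:::ZZ:
::^:Z:
::ZZ::
::::::
::::::
::::::
8) ::::::
::::::
::::::
:::ZZ:
::Z>Z:
::ZZ::
::::::
::::::
::::::
9) ::::::
::::::
::::::
:::ZZ:
::ZZZ:
::Zv::
::::::
::::::
::::::
10) ::::::
::::::
::::::
:::ZZ:
::ZZZ:
::Z:>:
::::::
::::::
::::::
11) ::::::
::::::
::::::
:::ZZ:
::ZZZ:
::Z:Z:
::::v:
::::::
::::::
12) ::::::
::::::
::::::
:::ZZ:
::ZZZ:
::Z:Z:
:::<Z:
::::::
::::::
13) ::::::
::::::
::::::
:::ZZ:
::ZZZ:
::Z^Z:
:::ZZ:
::::::
::::::
14) ::::::
::::::
::::::
:::ZZ:
::ZZZ:
::ZZ>:
:::ZZ:
::::::
::::::
15) ::::::
::::::
::::::
:::ZZ:
::ZZ^:
::ZZ::
:::ZZ:
::::::
::::::
16) ::::::
::::::
::::::
:::ZZ:
::Z<::
::ZZ::
:::ZZ:
::::::
::::::
17) ::::::
::::::
::::::
:::ZZ:
::Z:::
::Zv::
:::ZZ:
::::::
::::::
18) ::::::
::::::
::::::
:::ZZ:
::Z:::
::Z:>:
:::ZZ:
::::::
::::::
19) ::::::
::::::
::::::
:::ZZ:
::Z:::
::Z:Z:
:::Zv:
::::::
::::::

0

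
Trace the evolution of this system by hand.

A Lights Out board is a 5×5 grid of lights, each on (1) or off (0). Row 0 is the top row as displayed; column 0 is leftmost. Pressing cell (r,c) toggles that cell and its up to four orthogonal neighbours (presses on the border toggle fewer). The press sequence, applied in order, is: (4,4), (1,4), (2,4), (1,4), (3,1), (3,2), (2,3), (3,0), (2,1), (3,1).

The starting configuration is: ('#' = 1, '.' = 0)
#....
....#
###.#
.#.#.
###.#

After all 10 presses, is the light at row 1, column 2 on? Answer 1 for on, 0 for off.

[0] #....
....#
###.#
.#.#.
###.#
[1] #....
....#
###.#
.#.##
####.
[2] #...#
...#.
###..
.#.##
####.
[3] #...#
...##
#####
.#.#.
####.
[4] #....
.....
####.
.#.#.
####.
[5] #....
.....
#.##.
#.##.
#.##.
[6] #....
.....
#..#.
##...
#..#.
[7] #....
...#.
#.#.#
##.#.
#..#.
[8] #....
...#.
..#.#
...#.
...#.
[9] #....
.#.#.
##..#
.#.#.
...#.
[10] #....
.#.#.
#...#
#.##.
.#.#.

0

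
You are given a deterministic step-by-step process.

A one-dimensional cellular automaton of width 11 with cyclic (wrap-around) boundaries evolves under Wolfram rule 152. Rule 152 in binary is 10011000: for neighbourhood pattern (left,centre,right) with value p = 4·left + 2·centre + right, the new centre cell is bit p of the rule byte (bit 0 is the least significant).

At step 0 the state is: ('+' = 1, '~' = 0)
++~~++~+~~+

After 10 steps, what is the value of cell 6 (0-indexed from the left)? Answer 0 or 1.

gen 0: ++~~++~+~~+
gen 1: +~+~+~~~+~+
gen 2: ~~~~~+~~~~+
gen 3: +~~~~~+~~~~
gen 4: ~+~~~~~+~~~
gen 5: ~~+~~~~~+~~
gen 6: ~~~+~~~~~+~
gen 7: ~~~~+~~~~~+
gen 8: +~~~~+~~~~~
gen 9: ~+~~~~+~~~~
gen 10: ~~+~~~~+~~~

0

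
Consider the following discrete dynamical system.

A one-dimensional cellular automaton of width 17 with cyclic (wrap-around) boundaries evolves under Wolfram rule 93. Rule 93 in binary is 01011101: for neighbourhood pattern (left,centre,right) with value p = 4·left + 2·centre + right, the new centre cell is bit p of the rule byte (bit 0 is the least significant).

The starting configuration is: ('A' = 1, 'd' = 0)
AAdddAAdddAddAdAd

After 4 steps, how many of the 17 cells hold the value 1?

10

[0] AAdddAAdddAddAdAd
[1] AAAAdAAAAdAAdAdAd
[2] AddAdAddAdAAdAdAd
[3] AAdAdAAdAdAAdAdAd
[4] AAdAdAAdAdAAdAdAd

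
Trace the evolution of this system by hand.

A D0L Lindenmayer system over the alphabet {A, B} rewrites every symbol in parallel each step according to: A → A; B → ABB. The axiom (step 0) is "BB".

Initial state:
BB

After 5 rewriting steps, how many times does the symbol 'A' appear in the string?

62

[0] BB
[1] ABBABB
[2] AABBABBAABBABB
[3] AAABBABBAABBABBAAABBABBAABBABB
[4] AAAABBABBAABBABBAAABBABBAABBABBAAAABBABBAABBABBAAABBABBAABBABB
[5] AAAAABBABBAABBABBAAABBABBAABBABBAAAABBABBAABBABBAAABBABBAA…BBABBAABBABBAAABBABBAABBABBAAAABBABBAABBABBAAABBABBAABBABB  (len 126)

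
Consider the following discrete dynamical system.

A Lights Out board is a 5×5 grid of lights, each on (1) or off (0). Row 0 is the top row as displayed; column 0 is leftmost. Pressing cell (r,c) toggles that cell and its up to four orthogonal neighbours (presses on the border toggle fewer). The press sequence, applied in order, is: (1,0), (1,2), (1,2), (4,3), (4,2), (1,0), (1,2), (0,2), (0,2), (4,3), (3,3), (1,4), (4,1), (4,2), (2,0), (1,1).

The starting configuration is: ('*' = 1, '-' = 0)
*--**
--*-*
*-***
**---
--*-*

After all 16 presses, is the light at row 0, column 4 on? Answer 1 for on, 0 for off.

0

[0] *--**
--*-*
*-***
**---
--*-*
[1] ---**
***-*
--***
**---
--*-*
[2] --***
*--**
---**
**---
--*-*
[3] ---**
***-*
--***
**---
--*-*
[4] ---**
***-*
--***
**-*-
---*-
[5] ---**
***-*
--***
****-
-**--
[6] *--**
--*-*
*-***
****-
-**--
[7] *-***
-*-**
*--**
****-
-**--
[8] **--*
-****
*--**
****-
-**--
[9] *-***
-*-**
*--**
****-
-**--
[10] *-***
-*-**
*--**
***--
-*-**
[11] *-***
-*-**
*---*
**-**
-*--*
[12] *-**-
-*---
*----
**-**
-*--*
[13] *-**-
-*---
*----
*--**
*-*-*
[14] *-**-
-*---
*----
*-***
**-**
[15] *-**-
**---
-*---
--***
**-**
[16] ****-
--*--
-----
--***
**-**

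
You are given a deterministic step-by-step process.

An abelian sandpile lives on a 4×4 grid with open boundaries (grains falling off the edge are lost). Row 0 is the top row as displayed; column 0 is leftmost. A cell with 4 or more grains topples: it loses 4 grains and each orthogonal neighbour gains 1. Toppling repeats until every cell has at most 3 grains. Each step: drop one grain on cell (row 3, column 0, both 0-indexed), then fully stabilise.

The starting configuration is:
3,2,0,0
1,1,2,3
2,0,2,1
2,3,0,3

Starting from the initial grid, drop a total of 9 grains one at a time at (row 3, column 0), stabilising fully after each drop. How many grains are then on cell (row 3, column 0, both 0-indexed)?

gen 0: 3,2,0,0
1,1,2,3
2,0,2,1
2,3,0,3
gen 1: 3,2,0,0
1,1,2,3
2,0,2,1
3,3,0,3
gen 2: 3,2,0,0
1,1,2,3
3,1,2,1
1,0,1,3
gen 3: 3,2,0,0
1,1,2,3
3,1,2,1
2,0,1,3
gen 4: 3,2,0,0
1,1,2,3
3,1,2,1
3,0,1,3
gen 5: 3,2,0,0
2,1,2,3
0,2,2,1
1,1,1,3
gen 6: 3,2,0,0
2,1,2,3
0,2,2,1
2,1,1,3
gen 7: 3,2,0,0
2,1,2,3
0,2,2,1
3,1,1,3
gen 8: 3,2,0,0
2,1,2,3
1,2,2,1
0,2,1,3
gen 9: 3,2,0,0
2,1,2,3
1,2,2,1
1,2,1,3

1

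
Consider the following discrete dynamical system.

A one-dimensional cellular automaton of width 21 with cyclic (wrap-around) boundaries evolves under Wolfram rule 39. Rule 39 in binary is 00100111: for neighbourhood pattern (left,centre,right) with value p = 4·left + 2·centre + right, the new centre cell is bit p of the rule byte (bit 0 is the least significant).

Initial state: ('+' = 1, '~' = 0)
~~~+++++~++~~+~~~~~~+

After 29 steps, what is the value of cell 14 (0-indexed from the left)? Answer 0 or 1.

0

[0] ~~~+++++~++~~+~~~~~~+
[1] ~++~~~~~+~~~++~++++++
[2] +~~~+++++~++~~+~~~~~~
[3] +~++~~~~~+~~~++~+++++
[4] ~+~~~+++++~++~~+~~~~~
[5] ++~++~~~~~+~~~++~++++
[6] ~~+~~~+++++~++~~+~~~~
[7] +++~++~~~~~+~~~++~+++
[8] ~~~+~~~+++++~++~~+~~~
[9] ++++~++~~~~~+~~~++~++
[10] ~~~~+~~~+++++~++~~+~~
[11] +++++~++~~~~~+~~~++~+
[12] ~~~~~+~~~+++++~++~~+~
[13] ++++++~++~~~~~+~~~++~
[14] ~~~~~~+~~~+++++~++~~+
[15] ~++++++~++~~~~~+~~~++
[16] +~~~~~~+~~~+++++~++~~
[17] +~++++++~++~~~~~+~~~+
[18] ~+~~~~~~+~~~+++++~++~
[19] ++~++++++~++~~~~~+~~~
[20] ~~+~~~~~~+~~~+++++~++
[21] ~++~++++++~++~~~~~+~~
[22] +~~+~~~~~~+~~~+++++~+
[23] ~~++~++++++~++~~~~~+~
[24] ++~~+~~~~~~+~~~+++++~
[25] ~~~++~++++++~++~~~~~+
[26] ~++~~+~~~~~~+~~~+++++
[27] +~~~++~++++++~++~~~~~
[28] +~++~~+~~~~~~+~~~++++
[29] ~+~~~++~++++++~++~~~~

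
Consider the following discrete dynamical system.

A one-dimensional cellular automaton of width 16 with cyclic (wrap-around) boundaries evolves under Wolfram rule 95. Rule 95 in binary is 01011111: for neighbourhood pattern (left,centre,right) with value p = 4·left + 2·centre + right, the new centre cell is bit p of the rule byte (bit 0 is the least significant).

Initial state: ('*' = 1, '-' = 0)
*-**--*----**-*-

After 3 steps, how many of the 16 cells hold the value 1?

13

[0] *-**--*----**-*-
[1] *-***********-*-
[2] *-*---------*-*-
[3] *-***********-*-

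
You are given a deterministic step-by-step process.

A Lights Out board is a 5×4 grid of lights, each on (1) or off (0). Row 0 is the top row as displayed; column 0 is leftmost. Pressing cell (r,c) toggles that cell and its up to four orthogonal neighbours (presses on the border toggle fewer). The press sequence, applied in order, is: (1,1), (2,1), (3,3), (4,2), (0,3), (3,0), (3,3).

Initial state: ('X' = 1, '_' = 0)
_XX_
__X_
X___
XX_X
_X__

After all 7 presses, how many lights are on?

11

step 0: _XX_
__X_
X___
XX_X
_X__
step 1: __X_
XX__
XX__
XX_X
_X__
step 2: __X_
X___
__X_
X__X
_X__
step 3: __X_
X___
__XX
X_X_
_X_X
step 4: __X_
X___
__XX
X___
__X_
step 5: ___X
X__X
__XX
X___
__X_
step 6: ___X
X__X
X_XX
_X__
X_X_
step 7: ___X
X__X
X_X_
_XXX
X_XX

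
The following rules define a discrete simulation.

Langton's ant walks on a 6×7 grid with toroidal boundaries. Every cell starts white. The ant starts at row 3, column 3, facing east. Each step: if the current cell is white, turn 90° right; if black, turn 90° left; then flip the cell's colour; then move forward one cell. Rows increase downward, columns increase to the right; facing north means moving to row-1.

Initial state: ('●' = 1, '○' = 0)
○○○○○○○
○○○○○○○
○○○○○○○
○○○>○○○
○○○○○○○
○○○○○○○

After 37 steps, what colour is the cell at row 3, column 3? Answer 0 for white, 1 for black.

0

0) ○○○○○○○
○○○○○○○
○○○○○○○
○○○>○○○
○○○○○○○
○○○○○○○
1) ○○○○○○○
○○○○○○○
○○○○○○○
○○○●○○○
○○○v○○○
○○○○○○○
2) ○○○○○○○
○○○○○○○
○○○○○○○
○○○●○○○
○○<●○○○
○○○○○○○
3) ○○○○○○○
○○○○○○○
○○○○○○○
○○^●○○○
○○●●○○○
○○○○○○○
4) ○○○○○○○
○○○○○○○
○○○○○○○
○○●>○○○
○○●●○○○
○○○○○○○
5) ○○○○○○○
○○○○○○○
○○○^○○○
○○●○○○○
○○●●○○○
○○○○○○○
6) ○○○○○○○
○○○○○○○
○○○●>○○
○○●○○○○
○○●●○○○
○○○○○○○
7) ○○○○○○○
○○○○○○○
○○○●●○○
○○●○v○○
○○●●○○○
○○○○○○○
8) ○○○○○○○
○○○○○○○
○○○●●○○
○○●<●○○
○○●●○○○
○○○○○○○
9) ○○○○○○○
○○○○○○○
○○○^●○○
○○●●●○○
○○●●○○○
○○○○○○○
10) ○○○○○○○
○○○○○○○
○○<○●○○
○○●●●○○
○○●●○○○
○○○○○○○
11) ○○○○○○○
○○^○○○○
○○●○●○○
○○●●●○○
○○●●○○○
○○○○○○○
12) ○○○○○○○
○○●>○○○
○○●○●○○
○○●●●○○
○○●●○○○
○○○○○○○
13) ○○○○○○○
○○●●○○○
○○●v●○○
○○●●●○○
○○●●○○○
○○○○○○○
14) ○○○○○○○
○○●●○○○
○○<●●○○
○○●●●○○
○○●●○○○
○○○○○○○
15) ○○○○○○○
○○●●○○○
○○○●●○○
○○v●●○○
○○●●○○○
○○○○○○○
16) ○○○○○○○
○○●●○○○
○○○●●○○
○○○>●○○
○○●●○○○
○○○○○○○
17) ○○○○○○○
○○●●○○○
○○○^●○○
○○○○●○○
○○●●○○○
○○○○○○○
18) ○○○○○○○
○○●●○○○
○○<○●○○
○○○○●○○
○○●●○○○
○○○○○○○
19) ○○○○○○○
○○^●○○○
○○●○●○○
○○○○●○○
○○●●○○○
○○○○○○○
20) ○○○○○○○
○<○●○○○
○○●○●○○
○○○○●○○
○○●●○○○
○○○○○○○
21) ○^○○○○○
○●○●○○○
○○●○●○○
○○○○●○○
○○●●○○○
○○○○○○○
22) ○●>○○○○
○●○●○○○
○○●○●○○
○○○○●○○
○○●●○○○
○○○○○○○
23) ○●●○○○○
○●v●○○○
○○●○●○○
○○○○●○○
○○●●○○○
○○○○○○○
24) ○●●○○○○
○<●●○○○
○○●○●○○
○○○○●○○
○○●●○○○
○○○○○○○
25) ○●●○○○○
○○●●○○○
○v●○●○○
○○○○●○○
○○●●○○○
○○○○○○○
26) ○●●○○○○
○○●●○○○
<●●○●○○
○○○○●○○
○○●●○○○
○○○○○○○
27) ○●●○○○○
^○●●○○○
●●●○●○○
○○○○●○○
○○●●○○○
○○○○○○○
28) ○●●○○○○
●>●●○○○
●●●○●○○
○○○○●○○
○○●●○○○
○○○○○○○
29) ○●●○○○○
●●●●○○○
●v●○●○○
○○○○●○○
○○●●○○○
○○○○○○○
30) ○●●○○○○
●●●●○○○
●○>○●○○
○○○○●○○
○○●●○○○
○○○○○○○
31) ○●●○○○○
●●^●○○○
●○○○●○○
○○○○●○○
○○●●○○○
○○○○○○○
32) ○●●○○○○
●<○●○○○
●○○○●○○
○○○○●○○
○○●●○○○
○○○○○○○
33) ○●●○○○○
●○○●○○○
●v○○●○○
○○○○●○○
○○●●○○○
○○○○○○○
34) ○●●○○○○
●○○●○○○
<●○○●○○
○○○○●○○
○○●●○○○
○○○○○○○
35) ○●●○○○○
●○○●○○○
○●○○●○○
v○○○●○○
○○●●○○○
○○○○○○○
36) ○●●○○○○
●○○●○○○
○●○○●○○
●○○○●○<
○○●●○○○
○○○○○○○
37) ○●●○○○○
●○○●○○○
○●○○●○^
●○○○●○●
○○●●○○○
○○○○○○○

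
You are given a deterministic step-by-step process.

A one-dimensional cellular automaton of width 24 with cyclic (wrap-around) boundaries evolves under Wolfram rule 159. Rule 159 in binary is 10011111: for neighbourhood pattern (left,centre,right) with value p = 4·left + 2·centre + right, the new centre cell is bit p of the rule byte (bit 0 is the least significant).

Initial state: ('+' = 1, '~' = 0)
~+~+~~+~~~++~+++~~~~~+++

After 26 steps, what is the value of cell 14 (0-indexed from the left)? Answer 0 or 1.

gen 0: ~+~+~~+~~~++~+++~~~~~+++
gen 1: ~+~++++++++~~++~+++++++~
gen 2: ++~+++++++~+++~~++++++~+
gen 3: +~~++++++~~++~+++++++~~+
gen 4: ~+++++++~+++~~++++++~+++
gen 5: ~++++++~~++~+++++++~~++~
gen 6: ++++++~+++~~++++++~+++~+
gen 7: +++++~~++~+++++++~~++~~+
gen 8: ++++~+++~~++++++~+++~+++
gen 9: +++~~++~+++++++~~++~~+++
gen 10: ++~+++~~++++++~+++~+++++
gen 11: +~~++~+++++++~~++~~+++++
gen 12: ~+++~~++++++~+++~+++++++
gen 13: ~++~+++++++~~++~~++++++~
gen 14: ++~~++++++~+++~+++++++~+
gen 15: +~+++++++~~++~~++++++~~+
gen 16: ~~++++++~+++~+++++++~+++
gen 17: +++++++~~++~~++++++~~++~
gen 18: ++++++~+++~+++++++~+++~~
gen 19: +++++~~++~~++++++~~++~++
gen 20: ++++~+++~+++++++~+++~~++
gen 21: +++~~++~~++++++~~++~++++
gen 22: ++~+++~+++++++~+++~~++++
gen 23: +~~++~~++++++~~++~++++++
gen 24: ~+++~+++++++~+++~~++++++
gen 25: ~++~~++++++~~++~+++++++~
gen 26: ++~+++++++~+++~~++++++~+

0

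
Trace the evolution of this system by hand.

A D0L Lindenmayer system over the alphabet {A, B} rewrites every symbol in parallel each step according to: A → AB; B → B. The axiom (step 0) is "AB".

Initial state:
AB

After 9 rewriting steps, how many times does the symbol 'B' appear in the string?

0) AB
1) ABB
2) ABBB
3) ABBBB
4) ABBBBB
5) ABBBBBB
6) ABBBBBBB
7) ABBBBBBBB
8) ABBBBBBBBB
9) ABBBBBBBBBB

10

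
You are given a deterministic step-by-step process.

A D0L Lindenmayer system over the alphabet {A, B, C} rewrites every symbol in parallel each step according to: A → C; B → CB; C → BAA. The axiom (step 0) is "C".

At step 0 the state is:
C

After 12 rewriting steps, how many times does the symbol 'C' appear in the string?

1807

gen 0: C
gen 1: BAA
gen 2: CBCC
gen 3: BAACBBAABAA
gen 4: CBCCBAACBCBCCCBCC
gen 5: BAACBBAABAACBCCBAACBBAACBBAABAABAACBBAABAA
gen 6: CBCCBAACBCBCCCBCCBAACBBAABAACBCCBAACBCBCCBAACBCBCCCBCCCBCCBAACBCBCCCBCC
gen 7: BAACBBAABAACBCCBAACBBAACBBAABAABAACBBAABAACBCCBAACBCBCCCBC…AABAABAACBBAABAABAACBBAABAACBCCBAACBBAACBBAABAABAACBBAABAA  (len 163)
gen 8: CBCCBAACBCBCCCBCCBAACBBAABAACBCCBAACBCBCCBAACBCBCCCBCCCBCC…CBCCBAACBBAABAACBCCBAACBCBCCBAACBCBCCCBCCCBCCBAACBCBCCCBCC  (len 292)
gen 9: BAACBBAABAACBCCBAACBBAACBBAABAABAACBBAABAACBCCBAACBCBCCCBC…AABAABAACBBAABAABAACBBAABAACBCCBAACBBAACBBAABAABAACBBAABAA  (len 639)
gen 10: CBCCBAACBCBCCCBCCBAACBBAABAACBCCBAACBCBCCBAACBCBCCCBCCCBCC…CBCCBAACBBAABAACBCCBAACBCBCCBAACBCBCCCBCCCBCCBAACBCBCCCBCC  (len 1189)
gen 11: BAACBBAABAACBCCBAACBBAACBBAABAABAACBBAABAACBCCBAACBCBCCCBC…AABAABAACBBAABAABAACBBAABAACBCCBAACBBAACBBAABAABAACBBAABAA  (len 2522)
gen 12: CBCCBAACBCBCCCBCCBAACBBAABAACBCCBAACBCBCCBAACBCBCCCBCCCBCC…CBCCBAACBBAABAACBCCBAACBCBCCBAACBCBCCCBCCCBCCBAACBCBCCCBCC  (len 4811)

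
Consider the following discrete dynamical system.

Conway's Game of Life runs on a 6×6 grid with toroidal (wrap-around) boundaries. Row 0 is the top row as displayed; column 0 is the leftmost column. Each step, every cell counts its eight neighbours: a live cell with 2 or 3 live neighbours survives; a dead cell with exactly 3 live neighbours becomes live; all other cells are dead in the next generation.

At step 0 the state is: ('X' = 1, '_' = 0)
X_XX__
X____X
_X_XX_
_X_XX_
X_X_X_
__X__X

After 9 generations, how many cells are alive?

step 0: X_XX__
X____X
_X_XX_
_X_XX_
X_X_X_
__X__X
step 1: X_XXX_
X____X
_X_X__
XX____
X_X_X_
X_X_XX
step 2: __X___
X____X
_XX__X
X__X_X
__X_X_
X_X___
step 3: X____X
X_X__X
_XX___
X__X_X
X_X_X_
__X___
step 4: X____X
__X__X
__XXX_
X__XXX
X_X_X_
X__X__
step 5: XX__XX
XXX__X
XXX___
X_____
X_X___
X__XX_
step 6: ______
___XX_
__X___
X_X__X
X__X__
__XXX_
step 7: __X___
___X__
_XX_XX
X_XX_X
X_____
__XXX_
step 8: __X_X_
_X_XX_
_X___X
__XX__
X_____
_XXX__
step 9: ____X_
XX_XXX
XX____
XXX___
______
_XXX__

14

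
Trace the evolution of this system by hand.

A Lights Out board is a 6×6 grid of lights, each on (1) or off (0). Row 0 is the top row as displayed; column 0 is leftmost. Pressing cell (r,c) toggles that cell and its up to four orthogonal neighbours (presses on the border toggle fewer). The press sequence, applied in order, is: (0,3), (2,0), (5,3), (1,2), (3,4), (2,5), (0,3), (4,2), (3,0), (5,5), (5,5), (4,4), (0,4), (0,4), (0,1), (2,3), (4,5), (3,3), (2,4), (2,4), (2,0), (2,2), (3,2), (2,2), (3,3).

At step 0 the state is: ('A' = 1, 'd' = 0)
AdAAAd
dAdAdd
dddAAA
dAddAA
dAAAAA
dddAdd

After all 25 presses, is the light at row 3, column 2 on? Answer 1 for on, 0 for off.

0

[0] AdAAAd
dAdAdd
dddAAA
dAddAA
dAAAAA
dddAdd
[1] Addddd
dAdddd
dddAAA
dAddAA
dAAAAA
dddAdd
[2] Addddd
AAdddd
AAdAAA
AAddAA
dAAAAA
dddAdd
[3] Addddd
AAdddd
AAdAAA
AAddAA
dAAdAA
ddAdAd
[4] AdAddd
AdAAdd
AAAAAA
AAddAA
dAAdAA
ddAdAd
[5] AdAddd
AdAAdd
AAAAdA
AAdAdd
dAAddA
ddAdAd
[6] AdAddd
AdAAdA
AAAAAd
AAdAdA
dAAddA
ddAdAd
[7] AddAAd
AdAddA
AAAAAd
AAdAdA
dAAddA
ddAdAd
[8] AddAAd
AdAddA
AAAAAd
AAAAdA
dddAdA
ddddAd
[9] AddAAd
AdAddA
dAAAAd
ddAAdA
AddAdA
ddddAd
[10] AddAAd
AdAddA
dAAAAd
ddAAdA
AddAdd
dddddA
[11] AddAAd
AdAddA
dAAAAd
ddAAdA
AddAdA
ddddAd
[12] AddAAd
AdAddA
dAAAAd
ddAAAA
AdddAd
dddddd
[13] AddddA
AdAdAA
dAAAAd
ddAAAA
AdddAd
dddddd
[14] AddAAd
AdAddA
dAAAAd
ddAAAA
AdddAd
dddddd
[15] dAAAAd
AAAddA
dAAAAd
ddAAAA
AdddAd
dddddd
[16] dAAAAd
AAAAdA
dAdddd
ddAdAA
AdddAd
dddddd
[17] dAAAAd
AAAAdA
dAdddd
ddAdAd
AddddA
dddddA
[18] dAAAAd
AAAAdA
dAdAdd
dddAdd
AddAdA
dddddA
[19] dAAAAd
AAAAAA
dAddAA
dddAAd
AddAdA
dddddA
[20] dAAAAd
AAAAdA
dAdAdd
dddAdd
AddAdA
dddddA
[21] dAAAAd
dAAAdA
AddAdd
AddAdd
AddAdA
dddddA
[22] dAAAAd
dAdAdA
AAAddd
AdAAdd
AddAdA
dddddA
[23] dAAAAd
dAdAdA
AAdddd
AAdddd
AdAAdA
dddddA
[24] dAAAAd
dAAAdA
AdAAdd
AAAddd
AdAAdA
dddddA
[25] dAAAAd
dAAAdA
AdAddd
AAdAAd
AdAddA
dddddA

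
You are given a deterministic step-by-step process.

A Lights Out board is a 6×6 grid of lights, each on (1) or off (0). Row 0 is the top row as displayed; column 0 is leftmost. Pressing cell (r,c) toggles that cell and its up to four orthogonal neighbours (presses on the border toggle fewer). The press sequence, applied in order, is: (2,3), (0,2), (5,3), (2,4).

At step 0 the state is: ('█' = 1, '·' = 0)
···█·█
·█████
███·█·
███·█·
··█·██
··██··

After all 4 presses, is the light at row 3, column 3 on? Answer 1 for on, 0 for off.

step 0: ···█·█
·█████
███·█·
███·█·
··█·██
··██··
step 1: ···█·█
·██·██
██·█··
█████·
··█·██
··██··
step 2: ·██··█
·█··██
██·█··
█████·
··█·██
··██··
step 3: ·██··█
·█··██
██·█··
█████·
··████
····█·
step 4: ·██··█
·█···█
██··██
████··
··████
····█·

1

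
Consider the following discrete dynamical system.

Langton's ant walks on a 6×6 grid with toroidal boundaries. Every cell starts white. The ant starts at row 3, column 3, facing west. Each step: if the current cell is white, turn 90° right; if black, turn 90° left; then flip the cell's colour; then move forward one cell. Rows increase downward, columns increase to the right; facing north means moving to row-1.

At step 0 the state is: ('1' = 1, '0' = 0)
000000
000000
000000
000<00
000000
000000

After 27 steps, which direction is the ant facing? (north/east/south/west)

k=0  000000
000000
000000
000<00
000000
000000
k=1  000000
000000
000^00
000100
000000
000000
k=2  000000
000000
0001>0
000100
000000
000000
k=3  000000
000000
000110
0001v0
000000
000000
k=4  000000
000000
000110
000<10
000000
000000
k=5  000000
000000
000110
000010
000v00
000000
k=6  000000
000000
000110
000010
00<100
000000
k=7  000000
000000
000110
00^010
001100
000000
k=8  000000
000000
000110
001>10
001100
000000
k=9  000000
000000
000110
001110
001v00
000000
k=10  000000
000000
000110
001110
0010>0
000000
k=11  000000
000000
000110
001110
001010
0000v0
k=12  000000
000000
000110
001110
001010
000<10
k=13  000000
000000
000110
001110
001^10
000110
k=14  000000
000000
000110
001110
0011>0
000110
k=15  000000
000000
000110
0011^0
001100
000110
k=16  000000
000000
000110
001<00
001100
000110
k=17  000000
000000
000110
001000
001v00
000110
k=18  000000
000000
000110
001000
0010>0
000110
k=19  000000
000000
000110
001000
001010
0001v0
k=20  000000
000000
000110
001000
001010
00010>
k=21  00000v
000000
000110
001000
001010
000101
k=22  0000<1
000000
000110
001000
001010
000101
k=23  000011
000000
000110
001000
001010
0001^1
k=24  000011
000000
000110
001000
001010
00011>
k=25  000011
000000
000110
001000
00101^
000110
k=26  000011
000000
000110
001000
>01011
000110
k=27  000011
000000
000110
001000
101011
v00110

south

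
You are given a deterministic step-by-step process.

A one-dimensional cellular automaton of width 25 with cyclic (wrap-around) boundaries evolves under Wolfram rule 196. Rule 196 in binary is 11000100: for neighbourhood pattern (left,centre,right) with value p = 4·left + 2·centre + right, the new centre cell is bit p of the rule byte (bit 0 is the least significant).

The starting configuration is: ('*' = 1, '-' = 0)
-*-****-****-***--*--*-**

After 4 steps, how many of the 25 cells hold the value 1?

step 0: -*-****-****-***--*--*-**
step 1: -*--***--***--**--*--*--*
step 2: -*---**---**---*--*--*--*
step 3: -*----*----*---*--*--*--*
step 4: -*----*----*---*--*--*--*

7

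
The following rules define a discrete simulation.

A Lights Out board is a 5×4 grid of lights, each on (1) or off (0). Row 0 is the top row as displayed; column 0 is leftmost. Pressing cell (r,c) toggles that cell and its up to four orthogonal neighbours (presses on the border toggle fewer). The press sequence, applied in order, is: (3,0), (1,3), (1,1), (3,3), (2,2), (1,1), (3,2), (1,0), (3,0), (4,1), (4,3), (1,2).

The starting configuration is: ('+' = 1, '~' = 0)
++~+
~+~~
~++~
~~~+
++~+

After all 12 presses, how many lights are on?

10

gen 0: ++~+
~+~~
~++~
~~~+
++~+
gen 1: ++~+
~+~~
+++~
++~+
~+~+
gen 2: ++~~
~+++
++++
++~+
~+~+
gen 3: +~~~
+~~+
+~++
++~+
~+~+
gen 4: +~~~
+~~+
+~+~
+++~
~+~~
gen 5: +~~~
+~++
++~+
++~~
~+~~
gen 6: ++~~
~+~+
+~~+
++~~
~+~~
gen 7: ++~~
~+~+
+~++
+~++
~++~
gen 8: ~+~~
+~~+
~~++
+~++
~++~
gen 9: ~+~~
+~~+
+~++
~+++
+++~
gen 10: ~+~~
+~~+
+~++
~~++
~~~~
gen 11: ~+~~
+~~+
+~++
~~+~
~~++
gen 12: ~++~
+++~
+~~+
~~+~
~~++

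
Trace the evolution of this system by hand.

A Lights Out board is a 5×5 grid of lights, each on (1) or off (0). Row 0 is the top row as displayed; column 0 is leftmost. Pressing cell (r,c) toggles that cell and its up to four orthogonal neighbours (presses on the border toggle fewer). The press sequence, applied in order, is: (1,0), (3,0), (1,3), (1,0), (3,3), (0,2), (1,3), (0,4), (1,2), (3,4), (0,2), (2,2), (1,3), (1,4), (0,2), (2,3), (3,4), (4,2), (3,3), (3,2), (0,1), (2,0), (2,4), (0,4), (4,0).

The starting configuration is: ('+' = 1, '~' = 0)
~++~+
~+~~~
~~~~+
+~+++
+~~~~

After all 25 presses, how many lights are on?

8

0) ~++~+
~+~~~
~~~~+
+~+++
+~~~~
1) +++~+
+~~~~
+~~~+
+~+++
+~~~~
2) +++~+
+~~~~
~~~~+
~++++
~~~~~
3) +++++
+~+++
~~~++
~++++
~~~~~
4) ~++++
~++++
+~~++
~++++
~~~~~
5) ~++++
~++++
+~~~+
~+~~~
~~~+~
6) ~~~~+
~+~++
+~~~+
~+~~~
~~~+~
7) ~~~++
~++~~
+~~++
~+~~~
~~~+~
8) ~~~~~
~++~+
+~~++
~+~~~
~~~+~
9) ~~+~~
~~~++
+~+++
~+~~~
~~~+~
10) ~~+~~
~~~++
+~++~
~+~++
~~~++
11) ~+~+~
~~+++
+~++~
~+~++
~~~++
12) ~+~+~
~~~++
++~~~
~++++
~~~++
13) ~+~~~
~~+~~
++~+~
~++++
~~~++
14) ~+~~+
~~+++
++~++
~++++
~~~++
15) ~~+++
~~~++
++~++
~++++
~~~++
16) ~~+++
~~~~+
+++~~
~++~+
~~~++
17) ~~+++
~~~~+
+++~+
~+++~
~~~+~
18) ~~+++
~~~~+
+++~+
~+~+~
~++~~
19) ~~+++
~~~~+
+++++
~++~+
~+++~
20) ~~+++
~~~~+
++~++
~~~++
~+~+~
21) ++~++
~+~~+
++~++
~~~++
~+~+~
22) ++~++
++~~+
~~~++
+~~++
~+~+~
23) ++~++
++~~~
~~~~~
+~~+~
~+~+~
24) ++~~~
++~~+
~~~~~
+~~+~
~+~+~
25) ++~~~
++~~+
~~~~~
~~~+~
+~~+~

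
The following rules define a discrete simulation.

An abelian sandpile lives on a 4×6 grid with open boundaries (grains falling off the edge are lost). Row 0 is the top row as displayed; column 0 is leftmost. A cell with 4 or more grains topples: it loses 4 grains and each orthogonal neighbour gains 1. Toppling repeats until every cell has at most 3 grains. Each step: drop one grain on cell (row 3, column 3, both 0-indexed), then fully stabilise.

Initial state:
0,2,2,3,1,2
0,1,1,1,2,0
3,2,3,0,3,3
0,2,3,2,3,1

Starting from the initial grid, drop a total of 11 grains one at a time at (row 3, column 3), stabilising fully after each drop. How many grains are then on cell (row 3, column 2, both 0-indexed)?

1

0) 0,2,2,3,1,2
0,1,1,1,2,0
3,2,3,0,3,3
0,2,3,2,3,1
1) 0,2,2,3,1,2
0,1,1,1,2,0
3,2,3,0,3,3
0,2,3,3,3,1
2) 0,2,2,3,1,2
0,1,2,1,3,1
3,3,0,3,1,0
0,3,1,2,1,3
3) 0,2,2,3,1,2
0,1,2,1,3,1
3,3,0,3,1,0
0,3,1,3,1,3
4) 0,2,2,3,1,2
0,1,2,2,3,1
3,3,1,0,2,0
0,3,2,1,2,3
5) 0,2,2,3,1,2
0,1,2,2,3,1
3,3,1,0,2,0
0,3,2,2,2,3
6) 0,2,2,3,1,2
0,1,2,2,3,1
3,3,1,0,2,0
0,3,2,3,2,3
7) 0,2,2,3,1,2
0,1,2,2,3,1
3,3,1,1,2,0
0,3,3,0,3,3
8) 0,2,2,3,1,2
0,1,2,2,3,1
3,3,1,1,2,0
0,3,3,1,3,3
9) 0,2,2,3,1,2
0,1,2,2,3,1
3,3,1,1,2,0
0,3,3,2,3,3
10) 0,2,2,3,1,2
0,1,2,2,3,1
3,3,1,1,2,0
0,3,3,3,3,3
11) 0,2,2,3,1,2
1,2,2,2,3,1
0,1,3,2,3,1
2,1,1,2,1,0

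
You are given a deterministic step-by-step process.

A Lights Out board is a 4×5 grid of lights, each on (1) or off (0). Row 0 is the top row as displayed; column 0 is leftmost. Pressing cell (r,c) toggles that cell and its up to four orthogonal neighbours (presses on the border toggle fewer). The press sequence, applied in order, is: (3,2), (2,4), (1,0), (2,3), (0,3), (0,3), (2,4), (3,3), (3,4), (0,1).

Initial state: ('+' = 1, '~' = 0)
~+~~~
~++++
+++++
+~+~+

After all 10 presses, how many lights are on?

13

k=0  ~+~~~
~++++
+++++
+~+~+
k=1  ~+~~~
~++++
++~++
++~++
k=2  ~+~~~
~+++~
++~~~
++~+~
k=3  ++~~~
+~++~
~+~~~
++~+~
k=4  ++~~~
+~+~~
~++++
++~~~
k=5  +++++
+~++~
~++++
++~~~
k=6  ++~~~
+~+~~
~++++
++~~~
k=7  ++~~~
+~+~+
~++~~
++~~+
k=8  ++~~~
+~+~+
~+++~
++++~
k=9  ++~~~
+~+~+
~++++
+++~+
k=10  ~~+~~
+++~+
~++++
+++~+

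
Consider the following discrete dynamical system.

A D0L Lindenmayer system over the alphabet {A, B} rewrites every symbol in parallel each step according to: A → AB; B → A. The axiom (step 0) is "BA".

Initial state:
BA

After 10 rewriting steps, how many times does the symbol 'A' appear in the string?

144

0) BA
1) AAB
2) ABABA
3) ABAABAAB
4) ABAABABAABABA
5) ABAABABAABAABABAABAAB
6) ABAABABAABAABABAABABAABAABABAABABA
7) ABAABABAABAABABAABABAABAABABAABAABABAABABAABAABABAABAAB
8) ABAABABAABAABABAABABAABAABABAABAABABAABABAABAABABAABABAABAABABAABAABABAABABAABAABABAABABA
9) ABAABABAABAABABAABABAABAABABAABAABABAABABAABAABABAABABAABA…AABABAABABAABAABABAABABAABAABABAABAABABAABABAABAABABAABAAB  (len 144)
10) ABAABABAABAABABAABABAABAABABAABAABABAABABAABAABABAABABAABA…AABABAABABAABAABABAABABAABAABABAABAABABAABABAABAABABAABABA  (len 233)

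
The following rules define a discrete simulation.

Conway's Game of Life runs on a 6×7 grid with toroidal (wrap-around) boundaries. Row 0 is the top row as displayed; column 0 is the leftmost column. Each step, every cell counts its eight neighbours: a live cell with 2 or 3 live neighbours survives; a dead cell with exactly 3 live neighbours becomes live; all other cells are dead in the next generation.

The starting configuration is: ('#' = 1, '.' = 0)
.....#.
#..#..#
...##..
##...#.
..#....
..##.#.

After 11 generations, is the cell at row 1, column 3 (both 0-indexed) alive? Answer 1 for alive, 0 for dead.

gen 0: .....#.
#..#..#
...##..
##...#.
..#....
..##.#.
gen 1: ..##.#.
...#.##
.#####.
.####..
..###.#
..###..
gen 2: .....##
.#....#
##....#
#......
.......
.#.....
gen 3: .....##
.#.....
.#....#
##....#
.......
.......
gen 4: .......
.....##
.##...#
.#....#
#......
.......
gen 5: .......
#....##
.##...#
.##...#
#......
.......
gen 6: ......#
##...##
..#....
..#...#
##.....
.......
gen 7: .....##
##...##
..#..#.
#.#....
##.....
#......
gen 8: .#...#.
##..#..
..#..#.
#.#...#
#.....#
##.....
gen 9: ..#...#
###.###
..##.#.
#....#.
.......
.#.....
gen 10: ..##..#
#...#..
..##...
....#.#
.......
.......
gen 11: ...#...
.#..#..
...###.
...#...
.......
.......

0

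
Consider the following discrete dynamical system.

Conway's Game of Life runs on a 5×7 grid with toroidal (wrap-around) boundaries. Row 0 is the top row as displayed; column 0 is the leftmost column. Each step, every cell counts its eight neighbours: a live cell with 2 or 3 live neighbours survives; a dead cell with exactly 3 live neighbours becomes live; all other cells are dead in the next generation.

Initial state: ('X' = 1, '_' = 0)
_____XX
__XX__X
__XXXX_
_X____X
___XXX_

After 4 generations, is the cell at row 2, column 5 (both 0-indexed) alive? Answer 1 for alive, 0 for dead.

0

gen 0: _____XX
__XX__X
__XXXX_
_X____X
___XXX_
gen 1: __X___X
__X___X
XX__XXX
______X
X___X__
gen 2: XX_X_XX
__XX___
_X_____
_X__X__
X____XX
gen 3: _X_X_X_
___XX_X
_X_X___
_X___XX
__X____
gen 4: ___X_X_
X__X_X_
___X__X
XX_____
XXX_XXX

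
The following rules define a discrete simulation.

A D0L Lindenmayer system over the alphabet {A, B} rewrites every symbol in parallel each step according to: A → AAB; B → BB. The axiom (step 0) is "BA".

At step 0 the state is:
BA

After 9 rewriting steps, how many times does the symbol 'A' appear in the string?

step 0: BA
step 1: BBAAB
step 2: BBBBAABAABBB
step 3: BBBBBBBBAABAABBBAABAABBBBBBB
step 4: BBBBBBBBBBBBBBBBAABAABBBAABAABBBBBBBAABAABBBAABAABBBBBBBBBBBBBBB
step 5: BBBBBBBBBBBBBBBBBBBBBBBBBBBBBBBBAABAABBBAABAABBBBBBBAABAAB…BBAABAABBBBBBBAABAABBBAABAABBBBBBBBBBBBBBBBBBBBBBBBBBBBBBB  (len 144)
step 6: BBBBBBBBBBBBBBBBBBBBBBBBBBBBBBBBBBBBBBBBBBBBBBBBBBBBBBBBBB…BBBBBBBBBBBBBBBBBBBBBBBBBBBBBBBBBBBBBBBBBBBBBBBBBBBBBBBBBB  (len 320)
step 7: BBBBBBBBBBBBBBBBBBBBBBBBBBBBBBBBBBBBBBBBBBBBBBBBBBBBBBBBBB…BBBBBBBBBBBBBBBBBBBBBBBBBBBBBBBBBBBBBBBBBBBBBBBBBBBBBBBBBB  (len 704)
step 8: BBBBBBBBBBBBBBBBBBBBBBBBBBBBBBBBBBBBBBBBBBBBBBBBBBBBBBBBBB…BBBBBBBBBBBBBBBBBBBBBBBBBBBBBBBBBBBBBBBBBBBBBBBBBBBBBBBBBB  (len 1536)
step 9: BBBBBBBBBBBBBBBBBBBBBBBBBBBBBBBBBBBBBBBBBBBBBBBBBBBBBBBBBB…BBBBBBBBBBBBBBBBBBBBBBBBBBBBBBBBBBBBBBBBBBBBBBBBBBBBBBBBBB  (len 3328)

512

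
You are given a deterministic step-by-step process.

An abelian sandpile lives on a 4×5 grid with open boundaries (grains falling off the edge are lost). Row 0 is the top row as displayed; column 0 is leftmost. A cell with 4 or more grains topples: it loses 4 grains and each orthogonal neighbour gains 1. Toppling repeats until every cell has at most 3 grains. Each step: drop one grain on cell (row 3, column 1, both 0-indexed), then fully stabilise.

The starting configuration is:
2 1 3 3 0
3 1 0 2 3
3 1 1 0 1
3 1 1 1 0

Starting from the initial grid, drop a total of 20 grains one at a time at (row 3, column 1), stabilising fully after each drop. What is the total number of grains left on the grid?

t=0: 2 1 3 3 0
3 1 0 2 3
3 1 1 0 1
3 1 1 1 0
t=1: 2 1 3 3 0
3 1 0 2 3
3 1 1 0 1
3 2 1 1 0
t=2: 2 1 3 3 0
3 1 0 2 3
3 1 1 0 1
3 3 1 1 0
t=3: 3 1 3 3 0
0 2 0 2 3
1 3 1 0 1
1 1 2 1 0
t=4: 3 1 3 3 0
0 2 0 2 3
1 3 1 0 1
1 2 2 1 0
t=5: 3 1 3 3 0
0 2 0 2 3
1 3 1 0 1
1 3 2 1 0
t=6: 3 1 3 3 0
0 3 0 2 3
2 0 2 0 1
2 1 3 1 0
t=7: 3 1 3 3 0
0 3 0 2 3
2 0 2 0 1
2 2 3 1 0
t=8: 3 1 3 3 0
0 3 0 2 3
2 0 2 0 1
2 3 3 1 0
t=9: 3 1 3 3 0
0 3 0 2 3
2 1 3 0 1
3 1 0 2 0
t=10: 3 1 3 3 0
0 3 0 2 3
2 1 3 0 1
3 2 0 2 0
t=11: 3 1 3 3 0
0 3 0 2 3
2 1 3 0 1
3 3 0 2 0
t=12: 3 1 3 3 0
0 3 0 2 3
3 2 3 0 1
0 1 1 2 0
t=13: 3 1 3 3 0
0 3 0 2 3
3 2 3 0 1
0 2 1 2 0
t=14: 3 1 3 3 0
0 3 0 2 3
3 2 3 0 1
0 3 1 2 0
t=15: 3 1 3 3 0
0 3 0 2 3
3 3 3 0 1
1 0 2 2 0
t=16: 3 1 3 3 0
0 3 0 2 3
3 3 3 0 1
1 1 2 2 0
t=17: 3 1 3 3 0
0 3 0 2 3
3 3 3 0 1
1 2 2 2 0
t=18: 3 1 3 3 0
0 3 0 2 3
3 3 3 0 1
1 3 2 2 0
t=19: 3 2 3 3 0
2 0 2 2 3
0 3 1 1 1
3 2 0 3 0
t=20: 3 2 3 3 0
2 0 2 2 3
0 3 1 1 1
3 3 0 3 0

35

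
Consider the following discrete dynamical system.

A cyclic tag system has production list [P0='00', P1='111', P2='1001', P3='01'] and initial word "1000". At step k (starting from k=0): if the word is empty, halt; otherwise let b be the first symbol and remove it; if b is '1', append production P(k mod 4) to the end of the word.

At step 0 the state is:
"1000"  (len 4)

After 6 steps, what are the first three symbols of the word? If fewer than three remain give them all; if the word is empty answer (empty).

(empty)

[0] "1000"  (len 4)
[1] "00000"  (len 5)
[2] "0000"  (len 4)
[3] "000"  (len 3)
[4] "00"  (len 2)
[5] "0"  (len 1)
[6] (halted — word empty)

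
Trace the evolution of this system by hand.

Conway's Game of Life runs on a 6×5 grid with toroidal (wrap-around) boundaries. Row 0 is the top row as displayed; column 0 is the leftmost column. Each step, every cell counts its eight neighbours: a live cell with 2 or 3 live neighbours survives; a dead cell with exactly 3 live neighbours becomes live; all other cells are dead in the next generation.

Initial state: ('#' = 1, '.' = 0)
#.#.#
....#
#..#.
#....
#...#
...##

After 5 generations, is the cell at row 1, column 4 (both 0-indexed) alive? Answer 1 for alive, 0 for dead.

0) #.#.#
....#
#..#.
#....
#...#
...##
1) #....
.#...
#....
##...
#..#.
.#...
2) ##...
##...
#....
##...
#.#.#
##..#
3) ..#..
....#
....#
.....
..##.
..##.
4) ..#..
...#.
.....
...#.
..##.
.#...
5) ..#..
.....
.....
..##.
..##.
.#.#.

0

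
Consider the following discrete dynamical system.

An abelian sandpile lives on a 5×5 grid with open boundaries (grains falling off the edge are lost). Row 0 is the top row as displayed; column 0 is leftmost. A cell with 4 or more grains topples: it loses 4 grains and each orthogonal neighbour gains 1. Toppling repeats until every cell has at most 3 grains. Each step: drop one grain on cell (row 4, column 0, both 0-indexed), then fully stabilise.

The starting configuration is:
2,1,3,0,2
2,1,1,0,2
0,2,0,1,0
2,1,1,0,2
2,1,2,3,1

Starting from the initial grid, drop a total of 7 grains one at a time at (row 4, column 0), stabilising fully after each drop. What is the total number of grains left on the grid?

gen 0: 2,1,3,0,2
2,1,1,0,2
0,2,0,1,0
2,1,1,0,2
2,1,2,3,1
gen 1: 2,1,3,0,2
2,1,1,0,2
0,2,0,1,0
2,1,1,0,2
3,1,2,3,1
gen 2: 2,1,3,0,2
2,1,1,0,2
0,2,0,1,0
3,1,1,0,2
0,2,2,3,1
gen 3: 2,1,3,0,2
2,1,1,0,2
0,2,0,1,0
3,1,1,0,2
1,2,2,3,1
gen 4: 2,1,3,0,2
2,1,1,0,2
0,2,0,1,0
3,1,1,0,2
2,2,2,3,1
gen 5: 2,1,3,0,2
2,1,1,0,2
0,2,0,1,0
3,1,1,0,2
3,2,2,3,1
gen 6: 2,1,3,0,2
2,1,1,0,2
1,2,0,1,0
0,2,1,0,2
1,3,2,3,1
gen 7: 2,1,3,0,2
2,1,1,0,2
1,2,0,1,0
0,2,1,0,2
2,3,2,3,1

34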